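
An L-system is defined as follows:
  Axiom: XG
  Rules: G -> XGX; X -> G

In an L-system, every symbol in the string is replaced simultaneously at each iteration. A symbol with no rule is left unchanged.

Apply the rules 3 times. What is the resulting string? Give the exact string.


Step 0: XG
Step 1: GXGX
Step 2: XGXGXGXG
Step 3: GXGXGXGXGXGXGXGX

Answer: GXGXGXGXGXGXGXGX


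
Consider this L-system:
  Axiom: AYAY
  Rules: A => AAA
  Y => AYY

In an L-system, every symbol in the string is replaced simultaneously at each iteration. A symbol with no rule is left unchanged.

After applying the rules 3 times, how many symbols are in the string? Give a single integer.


Answer: 108

Derivation:
Step 0: length = 4
Step 1: length = 12
Step 2: length = 36
Step 3: length = 108


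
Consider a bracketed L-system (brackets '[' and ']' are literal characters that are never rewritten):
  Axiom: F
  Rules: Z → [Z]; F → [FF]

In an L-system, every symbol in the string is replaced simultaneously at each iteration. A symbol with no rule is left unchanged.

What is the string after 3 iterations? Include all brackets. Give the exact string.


Answer: [[[FF][FF]][[FF][FF]]]

Derivation:
Step 0: F
Step 1: [FF]
Step 2: [[FF][FF]]
Step 3: [[[FF][FF]][[FF][FF]]]


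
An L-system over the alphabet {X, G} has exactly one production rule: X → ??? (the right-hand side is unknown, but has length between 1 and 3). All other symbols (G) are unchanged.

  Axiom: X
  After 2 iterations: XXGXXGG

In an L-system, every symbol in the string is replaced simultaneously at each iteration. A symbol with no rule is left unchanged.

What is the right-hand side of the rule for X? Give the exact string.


Trying X → XXG:
  Step 0: X
  Step 1: XXG
  Step 2: XXGXXGG
Matches the given result.

Answer: XXG


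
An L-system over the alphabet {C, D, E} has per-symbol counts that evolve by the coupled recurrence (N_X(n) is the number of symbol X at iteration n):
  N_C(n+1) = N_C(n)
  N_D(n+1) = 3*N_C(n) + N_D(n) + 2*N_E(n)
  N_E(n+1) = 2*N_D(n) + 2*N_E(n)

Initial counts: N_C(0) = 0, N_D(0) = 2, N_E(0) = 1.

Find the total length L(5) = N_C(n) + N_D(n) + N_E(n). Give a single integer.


Answer: 1624

Derivation:
Step 0: N_C=0, N_D=2, N_E=1, L=3
Step 1: N_C=0, N_D=4, N_E=6, L=10
Step 2: N_C=0, N_D=16, N_E=20, L=36
Step 3: N_C=0, N_D=56, N_E=72, L=128
Step 4: N_C=0, N_D=200, N_E=256, L=456
Step 5: N_C=0, N_D=712, N_E=912, L=1624


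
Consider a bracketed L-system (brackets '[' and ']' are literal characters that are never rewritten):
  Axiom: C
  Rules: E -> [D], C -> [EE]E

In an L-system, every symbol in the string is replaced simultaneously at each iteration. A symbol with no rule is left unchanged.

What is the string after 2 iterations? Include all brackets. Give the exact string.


Answer: [[D][D]][D]

Derivation:
Step 0: C
Step 1: [EE]E
Step 2: [[D][D]][D]


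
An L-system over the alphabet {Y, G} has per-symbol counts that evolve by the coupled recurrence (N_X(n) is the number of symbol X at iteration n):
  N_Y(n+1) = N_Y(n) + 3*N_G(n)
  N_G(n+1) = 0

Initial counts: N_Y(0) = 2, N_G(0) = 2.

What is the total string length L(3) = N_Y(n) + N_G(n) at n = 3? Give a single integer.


Answer: 8

Derivation:
Step 0: N_Y=2, N_G=2, L=4
Step 1: N_Y=8, N_G=0, L=8
Step 2: N_Y=8, N_G=0, L=8
Step 3: N_Y=8, N_G=0, L=8


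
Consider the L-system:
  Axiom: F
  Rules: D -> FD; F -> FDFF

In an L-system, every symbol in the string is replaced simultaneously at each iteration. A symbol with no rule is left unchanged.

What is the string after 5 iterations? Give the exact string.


Answer: FDFFFDFDFFFDFFFDFFFDFDFFFDFDFFFDFFFDFFFDFDFFFDFFFDFFFDFDFFFDFFFDFFFDFDFFFDFDFFFDFFFDFFFDFDFFFDFDFFFDFFFDFFFDFDFFFDFFFDFFFDFDFFFDFFFDFFFDFDFFFDFDFFFDFFFDFFFDFDFFFDFFFDFFFDFDFFFDFFFDFFFDFDFFFDFDFFFDFFFDFFFDFDFFFDFFFDFFFDFDFFFDFFFDFFFDFDFFFDFDFFFDFFFDFFFDFDFFFDFDFFFDFFFDFFFDFDFFFDFFFDFFFDFDFFFDFFFDFFFDFDFFFDFDFFFDFFFDFFFDFDFFFDFDFFFDFFFDFFFDFDFFFDFFFDFFFDFDFFFDFFFDFFFDFDFFFDFDFFFDFFFDFFFDFDFFFDFFFDFFFDFDFFFDFFFDFFFDFDFFFDFDFFFDFFFDFFFDFDFFFDFFFDFFFDFDFFFDFFFDFFFDFDFFFDFDFFFDFFFDFFFDFDFFFDFDFFFDFFFDFFFDFDFFFDFFFDFFFDFDFFFDFFFDFFFDFDFFFDFDFFFDFFFDFFFDFDFFFDFF

Derivation:
Step 0: F
Step 1: FDFF
Step 2: FDFFFDFDFFFDFF
Step 3: FDFFFDFDFFFDFFFDFFFDFDFFFDFDFFFDFFFDFFFDFDFFFDFF
Step 4: FDFFFDFDFFFDFFFDFFFDFDFFFDFDFFFDFFFDFFFDFDFFFDFFFDFFFDFDFFFDFFFDFFFDFDFFFDFDFFFDFFFDFFFDFDFFFDFDFFFDFFFDFFFDFDFFFDFFFDFFFDFDFFFDFFFDFFFDFDFFFDFDFFFDFFFDFFFDFDFFFDFF
Step 5: FDFFFDFDFFFDFFFDFFFDFDFFFDFDFFFDFFFDFFFDFDFFFDFFFDFFFDFDFFFDFFFDFFFDFDFFFDFDFFFDFFFDFFFDFDFFFDFDFFFDFFFDFFFDFDFFFDFFFDFFFDFDFFFDFFFDFFFDFDFFFDFDFFFDFFFDFFFDFDFFFDFFFDFFFDFDFFFDFFFDFFFDFDFFFDFDFFFDFFFDFFFDFDFFFDFFFDFFFDFDFFFDFFFDFFFDFDFFFDFDFFFDFFFDFFFDFDFFFDFDFFFDFFFDFFFDFDFFFDFFFDFFFDFDFFFDFFFDFFFDFDFFFDFDFFFDFFFDFFFDFDFFFDFDFFFDFFFDFFFDFDFFFDFFFDFFFDFDFFFDFFFDFFFDFDFFFDFDFFFDFFFDFFFDFDFFFDFFFDFFFDFDFFFDFFFDFFFDFDFFFDFDFFFDFFFDFFFDFDFFFDFFFDFFFDFDFFFDFFFDFFFDFDFFFDFDFFFDFFFDFFFDFDFFFDFDFFFDFFFDFFFDFDFFFDFFFDFFFDFDFFFDFFFDFFFDFDFFFDFDFFFDFFFDFFFDFDFFFDFF


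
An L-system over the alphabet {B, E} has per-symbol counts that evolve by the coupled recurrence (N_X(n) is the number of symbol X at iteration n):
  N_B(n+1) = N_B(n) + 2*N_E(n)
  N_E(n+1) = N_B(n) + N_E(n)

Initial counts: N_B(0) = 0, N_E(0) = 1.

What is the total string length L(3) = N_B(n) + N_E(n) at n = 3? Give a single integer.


Answer: 17

Derivation:
Step 0: N_B=0, N_E=1, L=1
Step 1: N_B=2, N_E=1, L=3
Step 2: N_B=4, N_E=3, L=7
Step 3: N_B=10, N_E=7, L=17


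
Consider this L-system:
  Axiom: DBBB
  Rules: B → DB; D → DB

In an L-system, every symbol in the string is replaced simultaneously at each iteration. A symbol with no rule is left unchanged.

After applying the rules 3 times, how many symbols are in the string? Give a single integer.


Answer: 32

Derivation:
Step 0: length = 4
Step 1: length = 8
Step 2: length = 16
Step 3: length = 32


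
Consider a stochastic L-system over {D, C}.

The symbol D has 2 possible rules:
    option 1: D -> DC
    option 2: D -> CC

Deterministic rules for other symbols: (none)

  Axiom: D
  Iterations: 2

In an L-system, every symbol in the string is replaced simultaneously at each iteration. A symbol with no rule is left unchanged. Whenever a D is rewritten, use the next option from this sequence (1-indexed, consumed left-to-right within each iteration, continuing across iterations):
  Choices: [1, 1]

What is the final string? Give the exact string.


Answer: DCC

Derivation:
Step 0: D
Step 1: DC  (used choices [1])
Step 2: DCC  (used choices [1])


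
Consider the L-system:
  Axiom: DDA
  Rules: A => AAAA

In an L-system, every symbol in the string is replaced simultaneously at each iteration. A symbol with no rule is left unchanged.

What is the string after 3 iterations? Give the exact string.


Step 0: DDA
Step 1: DDAAAA
Step 2: DDAAAAAAAAAAAAAAAA
Step 3: DDAAAAAAAAAAAAAAAAAAAAAAAAAAAAAAAAAAAAAAAAAAAAAAAAAAAAAAAAAAAAAAAA

Answer: DDAAAAAAAAAAAAAAAAAAAAAAAAAAAAAAAAAAAAAAAAAAAAAAAAAAAAAAAAAAAAAAAA


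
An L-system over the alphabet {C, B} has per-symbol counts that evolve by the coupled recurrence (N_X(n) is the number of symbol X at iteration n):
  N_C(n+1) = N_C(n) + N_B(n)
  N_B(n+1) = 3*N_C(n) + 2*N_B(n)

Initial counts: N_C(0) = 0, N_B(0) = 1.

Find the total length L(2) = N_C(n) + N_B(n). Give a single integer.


Answer: 10

Derivation:
Step 0: N_C=0, N_B=1, L=1
Step 1: N_C=1, N_B=2, L=3
Step 2: N_C=3, N_B=7, L=10


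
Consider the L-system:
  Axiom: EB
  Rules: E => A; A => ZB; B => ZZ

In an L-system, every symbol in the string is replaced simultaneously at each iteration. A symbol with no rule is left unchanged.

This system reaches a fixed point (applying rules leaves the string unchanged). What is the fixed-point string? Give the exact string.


Answer: ZZZZZ

Derivation:
Step 0: EB
Step 1: AZZ
Step 2: ZBZZ
Step 3: ZZZZZ
Step 4: ZZZZZ  (unchanged — fixed point at step 3)


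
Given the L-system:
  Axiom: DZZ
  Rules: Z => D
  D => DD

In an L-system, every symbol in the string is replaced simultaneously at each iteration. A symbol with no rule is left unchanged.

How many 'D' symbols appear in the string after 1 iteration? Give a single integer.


Answer: 4

Derivation:
Step 0: DZZ  (1 'D')
Step 1: DDDD  (4 'D')


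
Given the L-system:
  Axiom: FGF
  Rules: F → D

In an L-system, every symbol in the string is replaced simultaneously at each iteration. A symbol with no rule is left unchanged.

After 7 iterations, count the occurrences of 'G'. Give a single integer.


Answer: 1

Derivation:
Step 0: FGF  (1 'G')
Step 1: DGD  (1 'G')
Step 2: DGD  (1 'G')
Step 3: DGD  (1 'G')
Step 4: DGD  (1 'G')
Step 5: DGD  (1 'G')
Step 6: DGD  (1 'G')
Step 7: DGD  (1 'G')


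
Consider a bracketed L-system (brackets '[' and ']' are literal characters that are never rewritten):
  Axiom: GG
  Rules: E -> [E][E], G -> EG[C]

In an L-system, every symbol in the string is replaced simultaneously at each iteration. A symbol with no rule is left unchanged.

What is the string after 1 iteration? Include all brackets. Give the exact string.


Step 0: GG
Step 1: EG[C]EG[C]

Answer: EG[C]EG[C]


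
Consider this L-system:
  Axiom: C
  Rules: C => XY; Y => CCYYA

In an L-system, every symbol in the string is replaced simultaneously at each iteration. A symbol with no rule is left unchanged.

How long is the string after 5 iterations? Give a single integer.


Answer: 120

Derivation:
Step 0: length = 1
Step 1: length = 2
Step 2: length = 6
Step 3: length = 16
Step 4: length = 44
Step 5: length = 120


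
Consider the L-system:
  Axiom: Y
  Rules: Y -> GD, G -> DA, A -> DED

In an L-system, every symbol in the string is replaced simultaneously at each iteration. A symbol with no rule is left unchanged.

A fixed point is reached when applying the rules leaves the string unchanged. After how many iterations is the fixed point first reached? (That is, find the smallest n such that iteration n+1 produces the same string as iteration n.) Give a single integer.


Answer: 3

Derivation:
Step 0: Y
Step 1: GD
Step 2: DAD
Step 3: DDEDD
Step 4: DDEDD  (unchanged — fixed point at step 3)


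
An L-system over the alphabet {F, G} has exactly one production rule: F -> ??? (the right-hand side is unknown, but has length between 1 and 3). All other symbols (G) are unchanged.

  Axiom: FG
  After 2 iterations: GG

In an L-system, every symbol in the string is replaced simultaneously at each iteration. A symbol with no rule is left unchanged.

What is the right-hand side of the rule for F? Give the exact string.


Answer: G

Derivation:
Trying F -> G:
  Step 0: FG
  Step 1: GG
  Step 2: GG
Matches the given result.


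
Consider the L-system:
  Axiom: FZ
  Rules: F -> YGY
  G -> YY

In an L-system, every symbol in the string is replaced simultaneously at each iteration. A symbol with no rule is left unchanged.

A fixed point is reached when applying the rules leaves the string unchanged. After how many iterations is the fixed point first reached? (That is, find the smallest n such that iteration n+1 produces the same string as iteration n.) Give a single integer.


Step 0: FZ
Step 1: YGYZ
Step 2: YYYYZ
Step 3: YYYYZ  (unchanged — fixed point at step 2)

Answer: 2


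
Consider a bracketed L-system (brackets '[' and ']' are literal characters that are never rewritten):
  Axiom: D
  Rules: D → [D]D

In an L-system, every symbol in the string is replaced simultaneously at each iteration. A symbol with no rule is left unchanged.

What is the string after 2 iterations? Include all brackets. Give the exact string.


Answer: [[D]D][D]D

Derivation:
Step 0: D
Step 1: [D]D
Step 2: [[D]D][D]D


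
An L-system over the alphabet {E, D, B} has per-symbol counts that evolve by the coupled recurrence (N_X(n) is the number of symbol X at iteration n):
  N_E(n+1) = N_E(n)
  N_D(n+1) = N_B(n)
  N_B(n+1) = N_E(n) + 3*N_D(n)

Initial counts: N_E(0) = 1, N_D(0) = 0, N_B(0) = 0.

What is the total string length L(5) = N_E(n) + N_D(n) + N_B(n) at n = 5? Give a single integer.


Answer: 18

Derivation:
Step 0: N_E=1, N_D=0, N_B=0, L=1
Step 1: N_E=1, N_D=0, N_B=1, L=2
Step 2: N_E=1, N_D=1, N_B=1, L=3
Step 3: N_E=1, N_D=1, N_B=4, L=6
Step 4: N_E=1, N_D=4, N_B=4, L=9
Step 5: N_E=1, N_D=4, N_B=13, L=18


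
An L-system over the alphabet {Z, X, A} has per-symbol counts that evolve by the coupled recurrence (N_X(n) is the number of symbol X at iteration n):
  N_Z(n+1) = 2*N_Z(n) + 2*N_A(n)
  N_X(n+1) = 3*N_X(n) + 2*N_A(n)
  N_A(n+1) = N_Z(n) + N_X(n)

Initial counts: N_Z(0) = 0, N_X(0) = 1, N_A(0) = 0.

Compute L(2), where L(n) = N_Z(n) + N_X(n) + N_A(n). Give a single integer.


Answer: 16

Derivation:
Step 0: N_Z=0, N_X=1, N_A=0, L=1
Step 1: N_Z=0, N_X=3, N_A=1, L=4
Step 2: N_Z=2, N_X=11, N_A=3, L=16


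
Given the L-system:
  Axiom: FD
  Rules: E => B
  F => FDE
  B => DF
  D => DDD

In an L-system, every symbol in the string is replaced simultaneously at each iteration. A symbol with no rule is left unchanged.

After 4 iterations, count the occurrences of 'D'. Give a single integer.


Answer: 126

Derivation:
Step 0: FD  (1 'D')
Step 1: FDEDDD  (4 'D')
Step 2: FDEDDDBDDDDDDDDD  (13 'D')
Step 3: FDEDDDBDDDDDDDDDDFDDDDDDDDDDDDDDDDDDDDDDDDDDD  (41 'D')
Step 4: FDEDDDBDDDDDDDDDDFDDDDDDDDDDDDDDDDDDDDDDDDDDDDDDFDEDDDDDDDDDDDDDDDDDDDDDDDDDDDDDDDDDDDDDDDDDDDDDDDDDDDDDDDDDDDDDDDDDDDDDDDDDDDDDDDDD  (126 'D')


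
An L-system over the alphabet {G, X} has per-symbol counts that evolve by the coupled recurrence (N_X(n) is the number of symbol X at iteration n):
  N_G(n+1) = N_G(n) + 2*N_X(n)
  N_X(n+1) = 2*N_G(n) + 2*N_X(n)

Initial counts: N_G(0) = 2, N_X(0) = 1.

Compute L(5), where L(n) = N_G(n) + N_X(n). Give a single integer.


Step 0: N_G=2, N_X=1, L=3
Step 1: N_G=4, N_X=6, L=10
Step 2: N_G=16, N_X=20, L=36
Step 3: N_G=56, N_X=72, L=128
Step 4: N_G=200, N_X=256, L=456
Step 5: N_G=712, N_X=912, L=1624

Answer: 1624


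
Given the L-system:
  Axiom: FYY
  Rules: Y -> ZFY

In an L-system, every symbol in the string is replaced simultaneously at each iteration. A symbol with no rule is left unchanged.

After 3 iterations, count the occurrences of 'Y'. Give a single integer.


Answer: 2

Derivation:
Step 0: FYY  (2 'Y')
Step 1: FZFYZFY  (2 'Y')
Step 2: FZFZFYZFZFY  (2 'Y')
Step 3: FZFZFZFYZFZFZFY  (2 'Y')


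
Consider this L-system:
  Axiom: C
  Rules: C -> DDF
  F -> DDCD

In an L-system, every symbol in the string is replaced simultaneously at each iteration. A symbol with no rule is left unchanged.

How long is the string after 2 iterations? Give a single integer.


Step 0: length = 1
Step 1: length = 3
Step 2: length = 6

Answer: 6


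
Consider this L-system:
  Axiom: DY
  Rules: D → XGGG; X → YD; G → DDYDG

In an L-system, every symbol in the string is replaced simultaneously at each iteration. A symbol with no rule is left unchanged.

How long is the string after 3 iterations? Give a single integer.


Answer: 60

Derivation:
Step 0: length = 2
Step 1: length = 5
Step 2: length = 18
Step 3: length = 60


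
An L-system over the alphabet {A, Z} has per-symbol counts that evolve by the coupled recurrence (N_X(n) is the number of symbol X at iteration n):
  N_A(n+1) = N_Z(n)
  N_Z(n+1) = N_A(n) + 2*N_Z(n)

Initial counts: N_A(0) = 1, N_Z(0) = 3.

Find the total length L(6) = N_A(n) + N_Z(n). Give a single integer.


Answer: 816

Derivation:
Step 0: N_A=1, N_Z=3, L=4
Step 1: N_A=3, N_Z=7, L=10
Step 2: N_A=7, N_Z=17, L=24
Step 3: N_A=17, N_Z=41, L=58
Step 4: N_A=41, N_Z=99, L=140
Step 5: N_A=99, N_Z=239, L=338
Step 6: N_A=239, N_Z=577, L=816


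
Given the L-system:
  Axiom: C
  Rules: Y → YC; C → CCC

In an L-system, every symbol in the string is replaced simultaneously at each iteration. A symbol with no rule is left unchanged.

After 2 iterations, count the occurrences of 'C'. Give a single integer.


Step 0: C  (1 'C')
Step 1: CCC  (3 'C')
Step 2: CCCCCCCCC  (9 'C')

Answer: 9


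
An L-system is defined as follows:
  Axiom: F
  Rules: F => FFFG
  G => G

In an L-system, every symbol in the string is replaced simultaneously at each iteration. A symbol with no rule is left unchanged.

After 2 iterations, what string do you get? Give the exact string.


Step 0: F
Step 1: FFFG
Step 2: FFFGFFFGFFFGG

Answer: FFFGFFFGFFFGG


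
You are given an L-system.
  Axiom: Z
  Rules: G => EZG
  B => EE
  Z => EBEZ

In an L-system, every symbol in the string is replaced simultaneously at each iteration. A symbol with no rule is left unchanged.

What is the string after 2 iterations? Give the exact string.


Answer: EEEEEBEZ

Derivation:
Step 0: Z
Step 1: EBEZ
Step 2: EEEEEBEZ


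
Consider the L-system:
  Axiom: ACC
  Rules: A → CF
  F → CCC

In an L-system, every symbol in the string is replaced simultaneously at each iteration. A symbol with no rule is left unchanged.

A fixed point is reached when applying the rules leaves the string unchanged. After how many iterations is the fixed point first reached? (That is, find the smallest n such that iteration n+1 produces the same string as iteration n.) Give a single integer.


Step 0: ACC
Step 1: CFCC
Step 2: CCCCCC
Step 3: CCCCCC  (unchanged — fixed point at step 2)

Answer: 2


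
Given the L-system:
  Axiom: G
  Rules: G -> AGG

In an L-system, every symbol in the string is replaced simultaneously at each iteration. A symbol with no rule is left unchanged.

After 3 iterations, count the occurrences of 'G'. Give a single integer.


Answer: 8

Derivation:
Step 0: G  (1 'G')
Step 1: AGG  (2 'G')
Step 2: AAGGAGG  (4 'G')
Step 3: AAAGGAGGAAGGAGG  (8 'G')


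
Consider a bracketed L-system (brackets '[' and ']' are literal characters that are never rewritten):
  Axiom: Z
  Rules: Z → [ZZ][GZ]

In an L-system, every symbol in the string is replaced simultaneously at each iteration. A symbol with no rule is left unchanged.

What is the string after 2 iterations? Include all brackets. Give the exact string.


Answer: [[ZZ][GZ][ZZ][GZ]][G[ZZ][GZ]]

Derivation:
Step 0: Z
Step 1: [ZZ][GZ]
Step 2: [[ZZ][GZ][ZZ][GZ]][G[ZZ][GZ]]


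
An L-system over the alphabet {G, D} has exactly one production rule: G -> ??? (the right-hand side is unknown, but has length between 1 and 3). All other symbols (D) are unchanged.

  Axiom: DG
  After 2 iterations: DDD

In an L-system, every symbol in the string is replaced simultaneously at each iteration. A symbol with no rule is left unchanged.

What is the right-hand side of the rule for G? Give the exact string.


Answer: DD

Derivation:
Trying G -> DD:
  Step 0: DG
  Step 1: DDD
  Step 2: DDD
Matches the given result.


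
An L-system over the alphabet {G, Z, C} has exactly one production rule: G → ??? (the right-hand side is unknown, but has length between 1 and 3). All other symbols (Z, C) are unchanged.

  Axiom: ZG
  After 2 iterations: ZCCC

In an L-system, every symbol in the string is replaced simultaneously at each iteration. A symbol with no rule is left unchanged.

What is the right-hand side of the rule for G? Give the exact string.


Trying G → CCC:
  Step 0: ZG
  Step 1: ZCCC
  Step 2: ZCCC
Matches the given result.

Answer: CCC


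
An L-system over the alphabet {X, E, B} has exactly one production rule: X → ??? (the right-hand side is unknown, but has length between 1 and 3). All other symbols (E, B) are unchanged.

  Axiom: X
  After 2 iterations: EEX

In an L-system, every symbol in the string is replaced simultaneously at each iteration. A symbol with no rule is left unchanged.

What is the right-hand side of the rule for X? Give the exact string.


Answer: EX

Derivation:
Trying X → EX:
  Step 0: X
  Step 1: EX
  Step 2: EEX
Matches the given result.


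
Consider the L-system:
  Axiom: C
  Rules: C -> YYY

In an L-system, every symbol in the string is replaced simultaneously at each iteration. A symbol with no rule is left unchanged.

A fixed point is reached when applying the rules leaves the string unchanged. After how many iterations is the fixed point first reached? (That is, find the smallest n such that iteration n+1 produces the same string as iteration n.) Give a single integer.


Step 0: C
Step 1: YYY
Step 2: YYY  (unchanged — fixed point at step 1)

Answer: 1


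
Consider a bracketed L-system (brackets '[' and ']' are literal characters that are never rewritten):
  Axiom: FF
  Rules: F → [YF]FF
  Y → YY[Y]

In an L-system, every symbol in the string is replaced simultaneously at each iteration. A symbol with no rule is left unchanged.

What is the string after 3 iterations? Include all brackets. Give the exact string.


Answer: [YY[Y]YY[Y][YY[Y]][YY[Y][YF]FF][YF]FF[YF]FF][YY[Y][YF]FF][YF]FF[YF]FF[YY[Y][YF]FF][YF]FF[YF]FF[YY[Y]YY[Y][YY[Y]][YY[Y][YF]FF][YF]FF[YF]FF][YY[Y][YF]FF][YF]FF[YF]FF[YY[Y][YF]FF][YF]FF[YF]FF

Derivation:
Step 0: FF
Step 1: [YF]FF[YF]FF
Step 2: [YY[Y][YF]FF][YF]FF[YF]FF[YY[Y][YF]FF][YF]FF[YF]FF
Step 3: [YY[Y]YY[Y][YY[Y]][YY[Y][YF]FF][YF]FF[YF]FF][YY[Y][YF]FF][YF]FF[YF]FF[YY[Y][YF]FF][YF]FF[YF]FF[YY[Y]YY[Y][YY[Y]][YY[Y][YF]FF][YF]FF[YF]FF][YY[Y][YF]FF][YF]FF[YF]FF[YY[Y][YF]FF][YF]FF[YF]FF


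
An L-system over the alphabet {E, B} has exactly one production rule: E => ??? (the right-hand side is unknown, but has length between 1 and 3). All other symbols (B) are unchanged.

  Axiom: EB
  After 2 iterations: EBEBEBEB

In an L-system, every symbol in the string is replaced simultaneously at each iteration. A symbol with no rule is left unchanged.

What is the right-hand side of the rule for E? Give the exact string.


Trying E => EBE:
  Step 0: EB
  Step 1: EBEB
  Step 2: EBEBEBEB
Matches the given result.

Answer: EBE


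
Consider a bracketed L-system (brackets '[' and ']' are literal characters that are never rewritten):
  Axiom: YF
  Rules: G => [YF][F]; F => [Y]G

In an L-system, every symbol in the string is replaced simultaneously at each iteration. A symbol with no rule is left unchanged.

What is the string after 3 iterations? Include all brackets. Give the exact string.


Answer: Y[Y][Y[Y]G][[Y]G]

Derivation:
Step 0: YF
Step 1: Y[Y]G
Step 2: Y[Y][YF][F]
Step 3: Y[Y][Y[Y]G][[Y]G]


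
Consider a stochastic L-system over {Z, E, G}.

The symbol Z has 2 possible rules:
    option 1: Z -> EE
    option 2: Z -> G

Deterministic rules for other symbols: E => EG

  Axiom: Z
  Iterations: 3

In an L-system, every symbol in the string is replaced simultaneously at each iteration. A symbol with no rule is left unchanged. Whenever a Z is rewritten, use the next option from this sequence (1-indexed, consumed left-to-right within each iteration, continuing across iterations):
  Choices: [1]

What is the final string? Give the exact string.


Answer: EGGEGG

Derivation:
Step 0: Z
Step 1: EE  (used choices [1])
Step 2: EGEG  (used choices [])
Step 3: EGGEGG  (used choices [])


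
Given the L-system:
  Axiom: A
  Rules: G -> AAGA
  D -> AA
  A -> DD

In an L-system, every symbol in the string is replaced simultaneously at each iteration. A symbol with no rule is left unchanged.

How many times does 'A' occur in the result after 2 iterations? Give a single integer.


Answer: 4

Derivation:
Step 0: A  (1 'A')
Step 1: DD  (0 'A')
Step 2: AAAA  (4 'A')


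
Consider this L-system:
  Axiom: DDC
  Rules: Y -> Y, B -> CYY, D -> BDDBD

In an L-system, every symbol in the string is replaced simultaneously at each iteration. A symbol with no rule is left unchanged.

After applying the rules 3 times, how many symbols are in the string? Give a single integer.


Answer: 139

Derivation:
Step 0: length = 3
Step 1: length = 11
Step 2: length = 43
Step 3: length = 139


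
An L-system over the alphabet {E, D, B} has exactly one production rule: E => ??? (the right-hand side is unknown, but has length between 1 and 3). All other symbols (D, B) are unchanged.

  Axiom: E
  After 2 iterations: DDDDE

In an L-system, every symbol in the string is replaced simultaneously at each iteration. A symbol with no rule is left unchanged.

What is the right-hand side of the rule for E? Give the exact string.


Answer: DDE

Derivation:
Trying E => DDE:
  Step 0: E
  Step 1: DDE
  Step 2: DDDDE
Matches the given result.


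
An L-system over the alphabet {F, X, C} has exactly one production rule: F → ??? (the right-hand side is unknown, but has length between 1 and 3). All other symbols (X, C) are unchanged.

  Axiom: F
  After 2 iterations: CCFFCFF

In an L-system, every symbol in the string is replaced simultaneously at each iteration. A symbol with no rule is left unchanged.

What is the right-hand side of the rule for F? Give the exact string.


Trying F → CFF:
  Step 0: F
  Step 1: CFF
  Step 2: CCFFCFF
Matches the given result.

Answer: CFF


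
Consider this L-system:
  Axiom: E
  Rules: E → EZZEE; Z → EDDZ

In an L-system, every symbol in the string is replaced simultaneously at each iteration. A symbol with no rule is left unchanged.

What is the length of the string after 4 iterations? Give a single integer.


Step 0: length = 1
Step 1: length = 5
Step 2: length = 23
Step 3: length = 91
Step 4: length = 345

Answer: 345


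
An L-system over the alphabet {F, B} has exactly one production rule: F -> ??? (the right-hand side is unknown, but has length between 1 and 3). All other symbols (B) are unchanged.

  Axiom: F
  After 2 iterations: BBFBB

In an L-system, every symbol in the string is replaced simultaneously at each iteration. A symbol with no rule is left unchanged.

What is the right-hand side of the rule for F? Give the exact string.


Trying F -> BFB:
  Step 0: F
  Step 1: BFB
  Step 2: BBFBB
Matches the given result.

Answer: BFB


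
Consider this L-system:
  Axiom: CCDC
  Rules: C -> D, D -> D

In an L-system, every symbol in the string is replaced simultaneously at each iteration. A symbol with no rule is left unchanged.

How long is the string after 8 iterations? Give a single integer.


Answer: 4

Derivation:
Step 0: length = 4
Step 1: length = 4
Step 2: length = 4
Step 3: length = 4
Step 4: length = 4
Step 5: length = 4
Step 6: length = 4
Step 7: length = 4
Step 8: length = 4


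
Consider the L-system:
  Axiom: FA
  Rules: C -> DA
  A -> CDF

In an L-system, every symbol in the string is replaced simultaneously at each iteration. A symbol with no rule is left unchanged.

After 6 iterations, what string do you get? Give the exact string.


Step 0: FA
Step 1: FCDF
Step 2: FDADF
Step 3: FDCDFDF
Step 4: FDDADFDF
Step 5: FDDCDFDFDF
Step 6: FDDDADFDFDF

Answer: FDDDADFDFDF


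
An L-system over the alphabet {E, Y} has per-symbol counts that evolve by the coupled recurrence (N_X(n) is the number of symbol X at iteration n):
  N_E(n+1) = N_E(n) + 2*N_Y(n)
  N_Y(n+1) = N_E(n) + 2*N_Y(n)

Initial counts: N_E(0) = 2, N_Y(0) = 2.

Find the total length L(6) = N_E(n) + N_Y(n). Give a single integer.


Step 0: N_E=2, N_Y=2, L=4
Step 1: N_E=6, N_Y=6, L=12
Step 2: N_E=18, N_Y=18, L=36
Step 3: N_E=54, N_Y=54, L=108
Step 4: N_E=162, N_Y=162, L=324
Step 5: N_E=486, N_Y=486, L=972
Step 6: N_E=1458, N_Y=1458, L=2916

Answer: 2916


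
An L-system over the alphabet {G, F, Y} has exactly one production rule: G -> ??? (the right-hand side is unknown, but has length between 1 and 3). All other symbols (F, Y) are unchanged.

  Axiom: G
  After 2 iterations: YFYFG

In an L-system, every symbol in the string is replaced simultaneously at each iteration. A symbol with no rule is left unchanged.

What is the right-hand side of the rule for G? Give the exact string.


Trying G -> YFG:
  Step 0: G
  Step 1: YFG
  Step 2: YFYFG
Matches the given result.

Answer: YFG


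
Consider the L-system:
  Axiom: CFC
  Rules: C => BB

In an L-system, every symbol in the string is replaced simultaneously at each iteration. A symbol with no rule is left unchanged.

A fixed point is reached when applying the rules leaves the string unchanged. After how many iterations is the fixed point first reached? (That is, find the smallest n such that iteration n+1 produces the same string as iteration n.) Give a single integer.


Answer: 1

Derivation:
Step 0: CFC
Step 1: BBFBB
Step 2: BBFBB  (unchanged — fixed point at step 1)


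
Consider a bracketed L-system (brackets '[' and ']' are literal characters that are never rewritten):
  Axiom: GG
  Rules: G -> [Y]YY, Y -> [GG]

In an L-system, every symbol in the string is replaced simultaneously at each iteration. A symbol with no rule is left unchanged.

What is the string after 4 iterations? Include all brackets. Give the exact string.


Answer: [[[[GG]][GG][GG][[GG]][GG][GG]]][[[GG]][GG][GG][[GG]][GG][GG]][[[GG]][GG][GG][[GG]][GG][GG]][[[[GG]][GG][GG][[GG]][GG][GG]]][[[GG]][GG][GG][[GG]][GG][GG]][[[GG]][GG][GG][[GG]][GG][GG]]

Derivation:
Step 0: GG
Step 1: [Y]YY[Y]YY
Step 2: [[GG]][GG][GG][[GG]][GG][GG]
Step 3: [[[Y]YY[Y]YY]][[Y]YY[Y]YY][[Y]YY[Y]YY][[[Y]YY[Y]YY]][[Y]YY[Y]YY][[Y]YY[Y]YY]
Step 4: [[[[GG]][GG][GG][[GG]][GG][GG]]][[[GG]][GG][GG][[GG]][GG][GG]][[[GG]][GG][GG][[GG]][GG][GG]][[[[GG]][GG][GG][[GG]][GG][GG]]][[[GG]][GG][GG][[GG]][GG][GG]][[[GG]][GG][GG][[GG]][GG][GG]]


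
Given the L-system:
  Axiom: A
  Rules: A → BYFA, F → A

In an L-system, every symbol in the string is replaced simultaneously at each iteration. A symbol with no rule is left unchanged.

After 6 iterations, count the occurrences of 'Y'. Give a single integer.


Answer: 20

Derivation:
Step 0: A  (0 'Y')
Step 1: BYFA  (1 'Y')
Step 2: BYABYFA  (2 'Y')
Step 3: BYBYFABYABYFA  (4 'Y')
Step 4: BYBYABYFABYBYFABYABYFA  (7 'Y')
Step 5: BYBYBYFABYABYFABYBYABYFABYBYFABYABYFA  (12 'Y')
Step 6: BYBYBYABYFABYBYFABYABYFABYBYBYFABYABYFABYBYABYFABYBYFABYABYFA  (20 'Y')


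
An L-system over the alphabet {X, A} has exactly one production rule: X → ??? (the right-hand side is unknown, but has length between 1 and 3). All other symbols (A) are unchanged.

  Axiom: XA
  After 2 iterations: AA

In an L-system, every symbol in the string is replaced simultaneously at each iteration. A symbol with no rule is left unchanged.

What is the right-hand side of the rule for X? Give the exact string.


Trying X → A:
  Step 0: XA
  Step 1: AA
  Step 2: AA
Matches the given result.

Answer: A


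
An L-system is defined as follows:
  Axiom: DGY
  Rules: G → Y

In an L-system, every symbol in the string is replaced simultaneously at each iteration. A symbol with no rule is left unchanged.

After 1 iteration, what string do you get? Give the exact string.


Step 0: DGY
Step 1: DYY

Answer: DYY


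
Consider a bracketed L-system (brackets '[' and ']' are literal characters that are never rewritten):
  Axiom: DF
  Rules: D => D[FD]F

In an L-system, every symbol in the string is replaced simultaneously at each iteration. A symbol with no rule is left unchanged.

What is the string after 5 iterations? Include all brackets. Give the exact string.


Step 0: DF
Step 1: D[FD]FF
Step 2: D[FD]F[FD[FD]F]FF
Step 3: D[FD]F[FD[FD]F]F[FD[FD]F[FD[FD]F]F]FF
Step 4: D[FD]F[FD[FD]F]F[FD[FD]F[FD[FD]F]F]F[FD[FD]F[FD[FD]F]F[FD[FD]F[FD[FD]F]F]F]FF
Step 5: D[FD]F[FD[FD]F]F[FD[FD]F[FD[FD]F]F]F[FD[FD]F[FD[FD]F]F[FD[FD]F[FD[FD]F]F]F]F[FD[FD]F[FD[FD]F]F[FD[FD]F[FD[FD]F]F]F[FD[FD]F[FD[FD]F]F[FD[FD]F[FD[FD]F]F]F]F]FF

Answer: D[FD]F[FD[FD]F]F[FD[FD]F[FD[FD]F]F]F[FD[FD]F[FD[FD]F]F[FD[FD]F[FD[FD]F]F]F]F[FD[FD]F[FD[FD]F]F[FD[FD]F[FD[FD]F]F]F[FD[FD]F[FD[FD]F]F[FD[FD]F[FD[FD]F]F]F]F]FF


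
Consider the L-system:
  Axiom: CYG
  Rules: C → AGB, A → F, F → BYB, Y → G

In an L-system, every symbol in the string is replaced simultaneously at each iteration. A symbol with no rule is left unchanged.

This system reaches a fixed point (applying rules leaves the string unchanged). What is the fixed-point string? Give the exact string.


Answer: BGBGBGG

Derivation:
Step 0: CYG
Step 1: AGBGG
Step 2: FGBGG
Step 3: BYBGBGG
Step 4: BGBGBGG
Step 5: BGBGBGG  (unchanged — fixed point at step 4)


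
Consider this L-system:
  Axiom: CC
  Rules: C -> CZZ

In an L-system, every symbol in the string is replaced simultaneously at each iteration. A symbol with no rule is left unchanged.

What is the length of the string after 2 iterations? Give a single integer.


Step 0: length = 2
Step 1: length = 6
Step 2: length = 10

Answer: 10


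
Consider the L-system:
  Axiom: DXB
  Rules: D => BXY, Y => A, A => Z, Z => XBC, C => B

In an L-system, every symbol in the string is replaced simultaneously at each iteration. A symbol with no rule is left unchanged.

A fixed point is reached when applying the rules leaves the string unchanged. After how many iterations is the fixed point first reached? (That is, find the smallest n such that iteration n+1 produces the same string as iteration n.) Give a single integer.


Answer: 5

Derivation:
Step 0: DXB
Step 1: BXYXB
Step 2: BXAXB
Step 3: BXZXB
Step 4: BXXBCXB
Step 5: BXXBBXB
Step 6: BXXBBXB  (unchanged — fixed point at step 5)


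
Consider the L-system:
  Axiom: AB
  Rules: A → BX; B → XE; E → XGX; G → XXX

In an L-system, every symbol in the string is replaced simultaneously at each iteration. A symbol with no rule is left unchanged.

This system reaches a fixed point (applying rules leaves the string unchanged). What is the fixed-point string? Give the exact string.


Step 0: AB
Step 1: BXXE
Step 2: XEXXXGX
Step 3: XXGXXXXXXXX
Step 4: XXXXXXXXXXXXX
Step 5: XXXXXXXXXXXXX  (unchanged — fixed point at step 4)

Answer: XXXXXXXXXXXXX


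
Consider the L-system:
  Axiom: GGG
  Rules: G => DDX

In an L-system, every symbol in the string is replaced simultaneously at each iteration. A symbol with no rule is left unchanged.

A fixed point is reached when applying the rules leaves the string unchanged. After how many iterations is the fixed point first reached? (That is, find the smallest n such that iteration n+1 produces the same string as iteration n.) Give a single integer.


Step 0: GGG
Step 1: DDXDDXDDX
Step 2: DDXDDXDDX  (unchanged — fixed point at step 1)

Answer: 1


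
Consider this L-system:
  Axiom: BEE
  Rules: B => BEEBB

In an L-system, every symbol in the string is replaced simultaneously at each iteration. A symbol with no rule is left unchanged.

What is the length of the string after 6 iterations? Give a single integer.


Step 0: length = 3
Step 1: length = 7
Step 2: length = 19
Step 3: length = 55
Step 4: length = 163
Step 5: length = 487
Step 6: length = 1459

Answer: 1459


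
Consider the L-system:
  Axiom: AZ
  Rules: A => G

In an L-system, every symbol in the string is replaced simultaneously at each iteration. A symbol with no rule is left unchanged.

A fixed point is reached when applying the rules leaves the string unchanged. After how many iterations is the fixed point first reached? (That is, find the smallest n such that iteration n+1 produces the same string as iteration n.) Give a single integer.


Step 0: AZ
Step 1: GZ
Step 2: GZ  (unchanged — fixed point at step 1)

Answer: 1


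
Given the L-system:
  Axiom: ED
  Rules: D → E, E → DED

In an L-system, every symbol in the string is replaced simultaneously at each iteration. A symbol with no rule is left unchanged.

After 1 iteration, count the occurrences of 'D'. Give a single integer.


Step 0: ED  (1 'D')
Step 1: DEDE  (2 'D')

Answer: 2


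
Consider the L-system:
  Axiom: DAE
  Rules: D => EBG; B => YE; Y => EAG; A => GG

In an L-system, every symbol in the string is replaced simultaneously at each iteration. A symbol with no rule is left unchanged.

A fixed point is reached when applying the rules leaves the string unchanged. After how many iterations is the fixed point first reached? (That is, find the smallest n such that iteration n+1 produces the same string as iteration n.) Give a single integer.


Answer: 4

Derivation:
Step 0: DAE
Step 1: EBGGGE
Step 2: EYEGGGE
Step 3: EEAGEGGGE
Step 4: EEGGGEGGGE
Step 5: EEGGGEGGGE  (unchanged — fixed point at step 4)


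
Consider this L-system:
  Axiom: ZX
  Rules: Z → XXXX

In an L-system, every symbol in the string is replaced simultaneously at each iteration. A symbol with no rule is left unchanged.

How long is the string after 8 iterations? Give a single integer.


Answer: 5

Derivation:
Step 0: length = 2
Step 1: length = 5
Step 2: length = 5
Step 3: length = 5
Step 4: length = 5
Step 5: length = 5
Step 6: length = 5
Step 7: length = 5
Step 8: length = 5


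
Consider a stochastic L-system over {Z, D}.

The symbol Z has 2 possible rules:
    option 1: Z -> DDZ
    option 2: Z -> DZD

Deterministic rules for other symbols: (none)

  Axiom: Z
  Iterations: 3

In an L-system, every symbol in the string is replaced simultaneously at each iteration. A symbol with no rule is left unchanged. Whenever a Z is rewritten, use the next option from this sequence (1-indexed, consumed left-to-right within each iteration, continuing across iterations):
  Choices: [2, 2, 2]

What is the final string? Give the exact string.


Answer: DDDZDDD

Derivation:
Step 0: Z
Step 1: DZD  (used choices [2])
Step 2: DDZDD  (used choices [2])
Step 3: DDDZDDD  (used choices [2])


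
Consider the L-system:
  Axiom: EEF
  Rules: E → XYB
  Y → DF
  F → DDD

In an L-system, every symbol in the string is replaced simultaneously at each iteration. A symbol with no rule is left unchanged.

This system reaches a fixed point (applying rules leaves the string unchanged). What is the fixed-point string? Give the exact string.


Step 0: EEF
Step 1: XYBXYBDDD
Step 2: XDFBXDFBDDD
Step 3: XDDDDBXDDDDBDDD
Step 4: XDDDDBXDDDDBDDD  (unchanged — fixed point at step 3)

Answer: XDDDDBXDDDDBDDD


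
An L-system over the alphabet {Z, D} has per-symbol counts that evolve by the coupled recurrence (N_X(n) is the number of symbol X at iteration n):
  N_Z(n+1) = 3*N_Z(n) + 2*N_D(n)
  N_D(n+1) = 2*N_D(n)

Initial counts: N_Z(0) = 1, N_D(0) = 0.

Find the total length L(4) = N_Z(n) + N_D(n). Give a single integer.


Step 0: N_Z=1, N_D=0, L=1
Step 1: N_Z=3, N_D=0, L=3
Step 2: N_Z=9, N_D=0, L=9
Step 3: N_Z=27, N_D=0, L=27
Step 4: N_Z=81, N_D=0, L=81

Answer: 81


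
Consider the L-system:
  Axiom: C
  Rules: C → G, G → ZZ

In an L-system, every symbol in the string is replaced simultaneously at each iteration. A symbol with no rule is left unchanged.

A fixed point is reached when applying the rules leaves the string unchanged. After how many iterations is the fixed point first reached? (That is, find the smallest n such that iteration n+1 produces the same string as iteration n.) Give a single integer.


Answer: 2

Derivation:
Step 0: C
Step 1: G
Step 2: ZZ
Step 3: ZZ  (unchanged — fixed point at step 2)


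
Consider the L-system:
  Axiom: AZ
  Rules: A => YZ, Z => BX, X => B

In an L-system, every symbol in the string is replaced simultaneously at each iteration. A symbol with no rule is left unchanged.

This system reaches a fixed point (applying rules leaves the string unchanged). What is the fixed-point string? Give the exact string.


Step 0: AZ
Step 1: YZBX
Step 2: YBXBB
Step 3: YBBBB
Step 4: YBBBB  (unchanged — fixed point at step 3)

Answer: YBBBB


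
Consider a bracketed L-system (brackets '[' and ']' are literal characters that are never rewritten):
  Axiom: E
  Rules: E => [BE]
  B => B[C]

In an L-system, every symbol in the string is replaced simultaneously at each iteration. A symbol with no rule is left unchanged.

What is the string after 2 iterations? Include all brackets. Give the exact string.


Answer: [B[C][BE]]

Derivation:
Step 0: E
Step 1: [BE]
Step 2: [B[C][BE]]


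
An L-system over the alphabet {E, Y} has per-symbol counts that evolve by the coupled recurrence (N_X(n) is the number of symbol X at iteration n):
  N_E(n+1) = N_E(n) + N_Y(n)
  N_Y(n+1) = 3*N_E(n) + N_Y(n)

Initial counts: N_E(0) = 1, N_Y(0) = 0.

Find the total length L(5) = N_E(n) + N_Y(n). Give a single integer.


Step 0: N_E=1, N_Y=0, L=1
Step 1: N_E=1, N_Y=3, L=4
Step 2: N_E=4, N_Y=6, L=10
Step 3: N_E=10, N_Y=18, L=28
Step 4: N_E=28, N_Y=48, L=76
Step 5: N_E=76, N_Y=132, L=208

Answer: 208


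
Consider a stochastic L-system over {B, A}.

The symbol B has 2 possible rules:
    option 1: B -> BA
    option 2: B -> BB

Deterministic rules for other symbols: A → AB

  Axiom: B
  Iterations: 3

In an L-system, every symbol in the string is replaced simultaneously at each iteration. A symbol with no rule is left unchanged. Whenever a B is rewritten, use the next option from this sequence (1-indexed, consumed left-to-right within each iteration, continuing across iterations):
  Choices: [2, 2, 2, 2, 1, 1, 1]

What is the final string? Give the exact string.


Answer: BBBABABA

Derivation:
Step 0: B
Step 1: BB  (used choices [2])
Step 2: BBBB  (used choices [2, 2])
Step 3: BBBABABA  (used choices [2, 1, 1, 1])
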